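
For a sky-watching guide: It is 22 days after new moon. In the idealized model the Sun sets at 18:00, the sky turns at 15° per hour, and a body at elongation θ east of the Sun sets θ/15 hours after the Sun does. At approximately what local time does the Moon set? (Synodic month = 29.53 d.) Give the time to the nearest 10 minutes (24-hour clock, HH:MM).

Phase angle: θ = 360°·(22 d)/(29.53 d) = 268.2°.
Delay after the Sun = 268.2° / (15°/h) ≈ 17.88 h.
18:00 + 17.880 h ≈ 11:53 → 11:50 to the nearest ten minutes.

11:50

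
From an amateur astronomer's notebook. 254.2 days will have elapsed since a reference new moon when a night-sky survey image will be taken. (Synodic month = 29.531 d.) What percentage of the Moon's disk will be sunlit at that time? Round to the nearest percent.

89%

Reduce mod P: 254.2 − 8×29.531 = 17.95 d into the current lunation.
Phase angle: θ = 360°·(17.95 d)/(29.531 d) = 218.8°.
Illuminated fraction = (1 − cos 218.8°)/2 = (1 − (-0.779))/2 ≈ 0.889, so 89%.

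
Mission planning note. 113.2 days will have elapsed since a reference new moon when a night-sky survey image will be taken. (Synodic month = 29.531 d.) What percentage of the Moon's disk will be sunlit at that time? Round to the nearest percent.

113.2 d spans 3 complete synodic months (3 × 29.531 = 88.59 d) plus 24.61 d.
The Moon has covered 24.61/29.531 of its cycle, so θ ≈ 360° × 24.61/29.531 = 300.0°.
Illuminated fraction = (1 − cos 300.0°)/2 = (1 − 0.500)/2 ≈ 0.250, so 25%.

25%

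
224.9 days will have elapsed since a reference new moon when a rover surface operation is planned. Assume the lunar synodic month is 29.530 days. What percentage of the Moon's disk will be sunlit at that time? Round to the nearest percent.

87%

224.9/29.530 = 7.616 lunations, so 7 complete cycles and 18.19 d into the next.
Elongation θ = 360° × 18.19/29.530 ≈ 221.8°.
cos 221.8° = (-0.746), so f = (1 − (-0.746))/2 = 0.873, so 87%.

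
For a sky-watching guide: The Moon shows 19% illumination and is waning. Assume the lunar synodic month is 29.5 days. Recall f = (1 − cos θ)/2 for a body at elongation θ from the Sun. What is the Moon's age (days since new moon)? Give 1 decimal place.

25.3 days

From f = (1 − cos θ)/2: cos θ = 1 − 2×0.19 = 0.620; arccos → 51.7°.
A waning Moon lies in 180°–360°, so θ = 360° − 51.7° = 308.3°.
At 360°/29.5 d per day, 308.3° corresponds to 25.26 days.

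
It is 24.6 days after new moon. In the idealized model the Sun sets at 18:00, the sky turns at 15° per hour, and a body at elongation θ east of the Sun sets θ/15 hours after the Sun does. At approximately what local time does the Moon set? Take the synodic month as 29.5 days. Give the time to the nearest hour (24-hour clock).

Elongation θ = 360° × 24.6/29.5 ≈ 300.2°.
Delay after the Sun = 300.2° / (15°/h) ≈ 20.01 h.
18:00 + 20.01 h ≈ 14:01 → 14:00 to the nearest hour.

14:00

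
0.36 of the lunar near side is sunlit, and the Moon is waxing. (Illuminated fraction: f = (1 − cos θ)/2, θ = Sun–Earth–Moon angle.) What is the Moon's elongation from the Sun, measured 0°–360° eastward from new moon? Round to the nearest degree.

74°

cos θ = 1 − 2f = 0.280, giving a principal value of 73.7°.
Waxing ⇒ before full, so θ = 73.7°.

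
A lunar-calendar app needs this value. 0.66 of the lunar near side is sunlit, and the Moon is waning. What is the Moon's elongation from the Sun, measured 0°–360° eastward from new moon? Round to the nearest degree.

251°

cos θ = 1 − 2f = -0.320, giving a principal value of 108.7°.
A waning Moon lies in 180°–360°, so θ = 360° − 108.7° = 251.3°.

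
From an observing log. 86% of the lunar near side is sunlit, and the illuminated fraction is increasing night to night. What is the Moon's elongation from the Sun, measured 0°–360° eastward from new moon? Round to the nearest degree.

cos θ = 1 − 2f = -0.720, giving a principal value of 136.1°.
Waxing ⇒ before full, so θ = 136.1°.

136°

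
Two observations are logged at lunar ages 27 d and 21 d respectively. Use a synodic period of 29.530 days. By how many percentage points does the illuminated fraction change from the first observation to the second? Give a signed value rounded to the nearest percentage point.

First observation: θ = 360°·27/29.530 = 329.2°, so f = 0.071.
Second observation: θ = 256.0°, f = 0.621.
Δf = 0.621 − 0.071 = +0.550, i.e. +55 pp.

+55 percentage points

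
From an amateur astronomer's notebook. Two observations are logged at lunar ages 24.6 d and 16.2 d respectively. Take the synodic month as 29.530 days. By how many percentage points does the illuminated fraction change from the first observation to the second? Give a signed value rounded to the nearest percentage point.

+73 percentage points

θ₁ = 360° × 24.6/29.530 = 299.9°, f₁ = (1 − cos θ₁)/2 = 0.251.
θ₂ = 360° × 16.2/29.530 = 197.5°, f₂ = (1 − cos θ₂)/2 = 0.977.
Change = f₂ − f₁ = +0.726 → +73 percentage points.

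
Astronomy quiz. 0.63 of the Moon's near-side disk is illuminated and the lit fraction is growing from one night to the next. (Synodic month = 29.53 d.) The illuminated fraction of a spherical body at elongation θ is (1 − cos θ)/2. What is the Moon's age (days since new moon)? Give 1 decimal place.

Invert f = (1 − cos θ)/2 to get cos θ = 1 − 2(0.63) = -0.260, hence θ₀ = arccos -0.260 = 105.1°.
Waxing ⇒ before full, so θ = 105.1°.
At 360°/29.53 d per day, 105.1° corresponds to 8.62 days.

8.6 days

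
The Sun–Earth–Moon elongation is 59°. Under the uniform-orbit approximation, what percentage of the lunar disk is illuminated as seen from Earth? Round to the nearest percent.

24%

cos 59° = 0.515, so f = (1 − 0.515)/2 = 0.242, i.e. 24%.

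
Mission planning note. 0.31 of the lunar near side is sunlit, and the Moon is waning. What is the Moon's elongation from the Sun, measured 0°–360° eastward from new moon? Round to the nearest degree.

cos θ = 1 − 2f = 0.380, giving a principal value of 67.7°.
A waning Moon lies in 180°–360°, so θ = 360° − 67.7° = 292.3°.

292°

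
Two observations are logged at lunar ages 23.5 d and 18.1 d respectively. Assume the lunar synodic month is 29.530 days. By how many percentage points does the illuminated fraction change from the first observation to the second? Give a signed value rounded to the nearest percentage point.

+52 pp

θ₁ = 360° × 23.5/29.530 = 286.5°, f₁ = (1 − cos θ₁)/2 = 0.358.
θ₂ = 360° × 18.1/29.530 = 220.7°, f₂ = (1 − cos θ₂)/2 = 0.879.
Change = f₂ − f₁ = +0.521 → +52 percentage points.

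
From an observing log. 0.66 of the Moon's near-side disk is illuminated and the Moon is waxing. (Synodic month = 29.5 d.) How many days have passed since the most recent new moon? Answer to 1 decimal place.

cos θ = 1 − 2f = -0.320, giving a principal value of 108.7°.
Waxing ⇒ before full, so θ = 108.7°.
That fraction of the synodic month is 108.7/360 × 29.5 d ≈ 8.90 d.

8.9 days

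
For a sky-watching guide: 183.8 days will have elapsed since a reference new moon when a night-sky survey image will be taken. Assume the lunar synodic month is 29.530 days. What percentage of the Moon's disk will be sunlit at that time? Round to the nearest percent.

Reduce mod P: 183.8 − 6×29.530 = 6.62 d into the current lunation.
The Moon has covered 6.62/29.530 of its cycle, so θ ≈ 360° × 6.62/29.530 = 80.7°.
With cos θ = 0.162, the lit fraction is (1 − 0.162)/2 ≈ 0.419, so 42%.

42%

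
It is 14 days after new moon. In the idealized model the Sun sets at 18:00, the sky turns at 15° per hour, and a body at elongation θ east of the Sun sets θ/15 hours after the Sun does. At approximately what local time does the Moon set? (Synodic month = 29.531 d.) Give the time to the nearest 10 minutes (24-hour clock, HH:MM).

Elongation θ = 360° × 14/29.531 ≈ 170.7°.
At 15° of sky rotation per hour, 170.7° corresponds to a 11.38 h lag.
18:00 + 11.378 h ≈ 05:23 → 05:20 to the nearest ten minutes.

05:20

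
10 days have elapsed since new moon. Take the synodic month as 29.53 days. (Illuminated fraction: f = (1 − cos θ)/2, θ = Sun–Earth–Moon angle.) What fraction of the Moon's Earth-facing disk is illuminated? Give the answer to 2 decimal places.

0.76

Elongation θ = 360° × 10/29.53 ≈ 121.9°.
With cos θ = (-0.529), the lit fraction is (1 − (-0.529))/2 ≈ 0.764.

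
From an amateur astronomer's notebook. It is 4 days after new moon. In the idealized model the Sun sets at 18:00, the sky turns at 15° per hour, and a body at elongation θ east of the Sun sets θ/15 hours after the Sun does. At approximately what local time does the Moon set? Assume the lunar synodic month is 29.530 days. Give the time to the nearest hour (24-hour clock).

21:00

Elongation θ = 360° × 4/29.530 ≈ 48.8°.
Delay after the Sun = 48.8° / (15°/h) ≈ 3.25 h.
18:00 + 3.25 h ≈ 21:15 → 21:00 to the nearest hour.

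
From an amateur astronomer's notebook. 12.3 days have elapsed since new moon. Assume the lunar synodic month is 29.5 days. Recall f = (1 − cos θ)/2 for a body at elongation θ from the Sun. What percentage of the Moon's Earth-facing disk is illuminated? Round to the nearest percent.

Elongation θ = 360° × 12.3/29.5 ≈ 150.1°.
With cos θ = (-0.867), the lit fraction is (1 − (-0.867))/2 ≈ 0.933, so 93%.

93%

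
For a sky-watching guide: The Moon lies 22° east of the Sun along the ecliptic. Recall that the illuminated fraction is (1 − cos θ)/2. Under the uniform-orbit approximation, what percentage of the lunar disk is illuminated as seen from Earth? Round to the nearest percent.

4%

cos 22° = 0.927, so f = (1 − 0.927)/2 = 0.036, i.e. 4%.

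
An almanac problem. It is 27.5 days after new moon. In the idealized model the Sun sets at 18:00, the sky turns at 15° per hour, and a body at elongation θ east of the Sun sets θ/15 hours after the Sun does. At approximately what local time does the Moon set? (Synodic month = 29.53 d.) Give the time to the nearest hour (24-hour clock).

The Moon has covered 27.5/29.53 of its cycle, so θ ≈ 360° × 27.5/29.53 = 335.3°.
The Moon trails the Sun by θ/15 = 335.3/15 ≈ 22.35 hours.
18:00 + 22.35 h ≈ 16:21 → 16:00 to the nearest hour.

16:00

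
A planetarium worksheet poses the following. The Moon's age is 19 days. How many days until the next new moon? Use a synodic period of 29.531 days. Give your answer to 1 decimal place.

One full lunation from the last new moon is 29.531 d; remaining = 29.531 − 19 = 10.531 d.

10.5 days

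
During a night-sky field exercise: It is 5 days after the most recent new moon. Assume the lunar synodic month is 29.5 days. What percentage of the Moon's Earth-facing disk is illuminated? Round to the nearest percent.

Phase angle: θ = 360°·(5 d)/(29.5 d) = 61.0°.
cos 61.0° = 0.485, so f = (1 − 0.485)/2 = 0.258, so 26%.

26%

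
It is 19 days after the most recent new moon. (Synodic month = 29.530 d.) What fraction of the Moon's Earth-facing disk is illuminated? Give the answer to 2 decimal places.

Phase angle: θ = 360°·(19 d)/(29.530 d) = 231.6°.
Illuminated fraction = (1 − cos 231.6°)/2 = (1 − (-0.621))/2 ≈ 0.810.

0.81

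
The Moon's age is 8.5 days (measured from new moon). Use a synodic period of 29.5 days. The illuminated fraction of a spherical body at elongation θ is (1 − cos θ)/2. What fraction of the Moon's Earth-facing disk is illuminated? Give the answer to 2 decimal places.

Phase angle: θ = 360°·(8.5 d)/(29.5 d) = 103.7°.
With cos θ = (-0.237), the lit fraction is (1 − (-0.237))/2 ≈ 0.619.

0.62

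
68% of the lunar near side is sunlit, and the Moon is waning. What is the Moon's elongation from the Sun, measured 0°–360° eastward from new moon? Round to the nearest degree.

Invert f = (1 − cos θ)/2 to get cos θ = 1 − 2(0.68) = -0.360, hence θ₀ = arccos -0.360 = 111.1°.
Since the Moon is past full (waning), take the reflex angle: θ = 360° − 111.1° = 248.9°.

249°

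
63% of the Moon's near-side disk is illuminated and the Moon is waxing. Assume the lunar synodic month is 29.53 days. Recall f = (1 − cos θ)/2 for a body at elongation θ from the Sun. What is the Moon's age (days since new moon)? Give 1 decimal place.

From f = (1 − cos θ)/2: cos θ = 1 − 2×0.63 = -0.260; arccos → 105.1°.
Waxing ⇒ before full, so θ = 105.1°.
At 360°/29.53 d per day, 105.1° corresponds to 8.62 days.

8.6 days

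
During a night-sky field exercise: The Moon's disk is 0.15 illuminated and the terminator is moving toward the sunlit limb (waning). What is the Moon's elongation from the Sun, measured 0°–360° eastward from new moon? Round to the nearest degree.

From f = (1 − cos θ)/2: cos θ = 1 − 2×0.15 = 0.700; arccos → 45.6°.
Waning ⇒ past full, so θ = 360° − 45.6° = 314.4°.

314°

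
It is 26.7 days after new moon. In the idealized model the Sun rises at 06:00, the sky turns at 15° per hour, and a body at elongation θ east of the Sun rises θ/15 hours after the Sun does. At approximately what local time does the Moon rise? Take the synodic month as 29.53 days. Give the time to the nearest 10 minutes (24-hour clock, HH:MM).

The Moon has covered 26.7/29.53 of its cycle, so θ ≈ 360° × 26.7/29.53 = 325.5°.
Delay after the Sun = 325.5° / (15°/h) ≈ 21.70 h.
06:00 + 21.700 h ≈ 03:42 → 03:40 to the nearest ten minutes.

03:40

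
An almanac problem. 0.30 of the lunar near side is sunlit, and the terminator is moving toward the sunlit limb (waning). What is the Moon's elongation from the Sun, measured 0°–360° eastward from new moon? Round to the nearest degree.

294°

From f = (1 − cos θ)/2: cos θ = 1 − 2×0.30 = 0.400; arccos → 66.4°.
Since the Moon is past full (waning), take the reflex angle: θ = 360° − 66.4° = 293.6°.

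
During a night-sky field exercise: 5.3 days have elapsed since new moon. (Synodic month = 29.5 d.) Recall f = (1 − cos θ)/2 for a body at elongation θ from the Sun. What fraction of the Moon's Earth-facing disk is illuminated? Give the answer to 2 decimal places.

0.29

The Moon has covered 5.3/29.5 of its cycle, so θ ≈ 360° × 5.3/29.5 = 64.7°.
cos 64.7° = 0.428, so f = (1 − 0.428)/2 = 0.286.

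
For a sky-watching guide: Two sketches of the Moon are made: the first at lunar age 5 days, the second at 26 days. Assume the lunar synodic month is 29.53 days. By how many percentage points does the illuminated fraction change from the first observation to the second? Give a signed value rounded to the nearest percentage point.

-12 pp

First observation: θ = 360°·5/29.53 = 61.0°, so f = 0.257.
Second observation: θ = 317.0°, f = 0.135.
Δf = 0.135 − 0.257 = -0.123, i.e. -12 pp.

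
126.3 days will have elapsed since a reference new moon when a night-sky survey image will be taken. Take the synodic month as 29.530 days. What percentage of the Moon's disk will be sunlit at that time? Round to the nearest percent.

58%

Reduce mod P: 126.3 − 4×29.530 = 8.18 d into the current lunation.
The Moon has covered 8.18/29.530 of its cycle, so θ ≈ 360° × 8.18/29.530 = 99.7°.
cos 99.7° = (-0.169), so f = (1 − (-0.169))/2 = 0.584, so 58%.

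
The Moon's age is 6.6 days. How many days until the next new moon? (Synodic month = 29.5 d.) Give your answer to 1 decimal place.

22.9 days

One full lunation from the last new moon is 29.5 d; remaining = 29.5 − 6.6 = 22.900 d.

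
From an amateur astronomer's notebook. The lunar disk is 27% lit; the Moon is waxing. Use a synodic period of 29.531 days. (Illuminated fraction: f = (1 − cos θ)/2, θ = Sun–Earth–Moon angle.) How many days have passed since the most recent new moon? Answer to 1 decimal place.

Invert f = (1 − cos θ)/2 to get cos θ = 1 − 2(0.27) = 0.460, hence θ₀ = arccos 0.460 = 62.6°.
Waxing ⇒ before full, so θ = 62.6°.
Age = 29.531 × 62.6°/360° ≈ 5.14 days.

5.1 days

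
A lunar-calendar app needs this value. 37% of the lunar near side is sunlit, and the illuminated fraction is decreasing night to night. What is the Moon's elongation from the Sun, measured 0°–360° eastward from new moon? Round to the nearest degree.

285°

From f = (1 − cos θ)/2: cos θ = 1 − 2×0.37 = 0.260; arccos → 74.9°.
Since the Moon is past full (waning), take the reflex angle: θ = 360° − 74.9° = 285.1°.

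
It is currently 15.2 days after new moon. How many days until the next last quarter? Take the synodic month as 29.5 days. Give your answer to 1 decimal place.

6.9 days

Last quarter is 0.75 of the way through the cycle: age 0.75 × 29.5 = 22.125 d.
That is 22.125 − 15.2 = 6.925 days ahead.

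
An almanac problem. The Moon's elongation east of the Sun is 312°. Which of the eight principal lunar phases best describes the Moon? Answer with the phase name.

312° lies in the waning crescent sector of the 8-phase cycle.

waning crescent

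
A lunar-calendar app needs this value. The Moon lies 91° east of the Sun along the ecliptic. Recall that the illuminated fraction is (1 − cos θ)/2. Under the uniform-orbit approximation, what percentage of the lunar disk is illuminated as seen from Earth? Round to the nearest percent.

cos 91° = (-0.017), so f = (1 − (-0.017))/2 = 0.509, i.e. 51%.

51%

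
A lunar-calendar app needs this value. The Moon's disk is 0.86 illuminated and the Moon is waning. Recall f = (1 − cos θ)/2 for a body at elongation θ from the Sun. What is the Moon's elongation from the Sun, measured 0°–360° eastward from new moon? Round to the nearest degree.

From f = (1 − cos θ)/2: cos θ = 1 − 2×0.86 = -0.720; arccos → 136.1°.
Waning ⇒ past full, so θ = 360° − 136.1° = 223.9°.

224°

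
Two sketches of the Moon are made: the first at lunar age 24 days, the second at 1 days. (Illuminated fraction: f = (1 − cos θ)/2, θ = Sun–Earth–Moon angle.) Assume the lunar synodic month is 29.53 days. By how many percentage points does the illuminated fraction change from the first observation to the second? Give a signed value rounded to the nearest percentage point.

-30 pp

First observation: θ = 360°·24/29.53 = 292.6°, so f = 0.308.
Second observation: θ = 12.2°, f = 0.011.
Δf = 0.011 − 0.308 = -0.297, i.e. -30 pp.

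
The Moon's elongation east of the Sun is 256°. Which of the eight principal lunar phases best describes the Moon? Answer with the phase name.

256° lies in the last quarter sector of the 8-phase cycle.

last quarter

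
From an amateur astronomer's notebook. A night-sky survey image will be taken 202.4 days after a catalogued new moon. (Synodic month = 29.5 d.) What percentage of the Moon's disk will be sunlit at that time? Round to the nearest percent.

18%

Reduce mod P: 202.4 − 6×29.5 = 25.40 d into the current lunation.
Phase angle: θ = 360°·(25.40 d)/(29.5 d) = 310.0°.
Illuminated fraction = (1 − cos 310.0°)/2 = (1 − 0.642)/2 ≈ 0.179, so 18%.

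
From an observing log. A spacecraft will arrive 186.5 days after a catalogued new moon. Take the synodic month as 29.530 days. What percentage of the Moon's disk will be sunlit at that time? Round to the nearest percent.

70%

186.5/29.530 = 6.316 lunations, so 6 complete cycles and 9.32 d into the next.
The Moon has covered 9.32/29.530 of its cycle, so θ ≈ 360° × 9.32/29.530 = 113.6°.
cos 113.6° = (-0.401), so f = (1 − (-0.401))/2 = 0.700, so 70%.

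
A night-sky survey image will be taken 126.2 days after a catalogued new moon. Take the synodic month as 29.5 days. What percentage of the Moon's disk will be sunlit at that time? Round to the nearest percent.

59%

126.2/29.5 = 4.278 lunations, so 4 complete cycles and 8.20 d into the next.
Phase angle: θ = 360°·(8.20 d)/(29.5 d) = 100.1°.
cos 100.1° = (-0.175), so f = (1 − (-0.175))/2 = 0.587, so 59%.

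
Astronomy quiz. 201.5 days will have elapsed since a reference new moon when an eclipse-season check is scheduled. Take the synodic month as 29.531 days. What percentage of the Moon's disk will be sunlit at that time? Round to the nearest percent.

28%

201.5/29.531 = 6.823 lunations, so 6 complete cycles and 24.31 d into the next.
The Moon has covered 24.31/29.531 of its cycle, so θ ≈ 360° × 24.31/29.531 = 296.4°.
cos 296.4° = 0.445, so f = (1 − 0.445)/2 = 0.278, so 28%.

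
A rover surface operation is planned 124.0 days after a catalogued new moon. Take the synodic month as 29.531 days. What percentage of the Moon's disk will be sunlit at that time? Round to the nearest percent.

34%

Reduce mod P: 124.0 − 4×29.531 = 5.88 d into the current lunation.
Phase angle: θ = 360°·(5.88 d)/(29.531 d) = 71.6°.
With cos θ = 0.315, the lit fraction is (1 − 0.315)/2 ≈ 0.342, so 34%.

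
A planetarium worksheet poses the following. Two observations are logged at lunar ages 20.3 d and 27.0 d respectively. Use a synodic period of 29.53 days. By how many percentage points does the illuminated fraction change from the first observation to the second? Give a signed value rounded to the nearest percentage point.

-62 pp

θ₁ = 360° × 20.3/29.53 = 247.5°, f₁ = (1 − cos θ₁)/2 = 0.692.
θ₂ = 360° × 27.0/29.53 = 329.2°, f₂ = (1 − cos θ₂)/2 = 0.071.
Change = f₂ − f₁ = -0.621 → -62 percentage points.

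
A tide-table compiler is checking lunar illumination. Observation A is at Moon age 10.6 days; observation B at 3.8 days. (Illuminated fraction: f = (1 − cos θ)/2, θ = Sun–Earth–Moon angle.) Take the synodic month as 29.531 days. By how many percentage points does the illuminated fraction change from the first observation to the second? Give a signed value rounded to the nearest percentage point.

-66 pp

First observation: θ = 360°·10.6/29.531 = 129.2°, so f = 0.816.
Second observation: θ = 46.3°, f = 0.155.
Δf = 0.155 − 0.816 = -0.661, i.e. -66 pp.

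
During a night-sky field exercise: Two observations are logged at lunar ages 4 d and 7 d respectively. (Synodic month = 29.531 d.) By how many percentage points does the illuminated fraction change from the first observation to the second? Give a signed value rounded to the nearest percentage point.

+29 percentage points

First observation: θ = 360°·4/29.531 = 48.8°, so f = 0.170.
Second observation: θ = 85.3°, f = 0.459.
Δf = 0.459 − 0.170 = +0.289, i.e. +29 pp.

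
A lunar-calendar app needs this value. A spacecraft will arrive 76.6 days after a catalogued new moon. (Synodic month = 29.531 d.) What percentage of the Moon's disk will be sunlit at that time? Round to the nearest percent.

92%

76.6 d spans 2 complete synodic months (2 × 29.531 = 59.06 d) plus 17.54 d.
Elongation θ = 360° × 17.54/29.531 ≈ 213.8°.
cos 213.8° = (-0.831), so f = (1 − (-0.831))/2 = 0.916, so 92%.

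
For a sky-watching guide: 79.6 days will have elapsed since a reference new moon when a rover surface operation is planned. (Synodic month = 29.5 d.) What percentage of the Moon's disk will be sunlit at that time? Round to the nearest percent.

79.6/29.5 = 2.698 lunations, so 2 complete cycles and 20.60 d into the next.
Elongation θ = 360° × 20.60/29.5 ≈ 251.4°.
cos 251.4° = (-0.319), so f = (1 − (-0.319))/2 = 0.660, so 66%.

66%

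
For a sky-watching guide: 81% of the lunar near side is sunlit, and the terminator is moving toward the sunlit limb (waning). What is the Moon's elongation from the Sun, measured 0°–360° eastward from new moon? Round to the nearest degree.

Invert f = (1 − cos θ)/2 to get cos θ = 1 − 2(0.81) = -0.620, hence θ₀ = arccos -0.620 = 128.3°.
A waning Moon lies in 180°–360°, so θ = 360° − 128.3° = 231.7°.

232°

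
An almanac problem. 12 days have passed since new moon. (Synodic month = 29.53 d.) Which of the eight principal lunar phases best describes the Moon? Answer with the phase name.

θ ≈ 360° × 12/29.53 = 146°, which falls in the waxing gibbous sector.

waxing gibbous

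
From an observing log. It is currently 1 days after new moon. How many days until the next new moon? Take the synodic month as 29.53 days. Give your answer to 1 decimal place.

28.5 days

The next new moon completes the synodic month: 29.53 − 1 = 28.530 days.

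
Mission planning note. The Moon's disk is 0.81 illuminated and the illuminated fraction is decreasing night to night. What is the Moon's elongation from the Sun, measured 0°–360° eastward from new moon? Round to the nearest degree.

From f = (1 − cos θ)/2: cos θ = 1 − 2×0.81 = -0.620; arccos → 128.3°.
Waning ⇒ past full, so θ = 360° − 128.3° = 231.7°.

232°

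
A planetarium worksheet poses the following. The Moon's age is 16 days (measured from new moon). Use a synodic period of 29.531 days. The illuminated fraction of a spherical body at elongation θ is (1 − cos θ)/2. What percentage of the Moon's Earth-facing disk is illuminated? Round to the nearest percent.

The Moon has covered 16/29.531 of its cycle, so θ ≈ 360° × 16/29.531 = 195.0°.
cos 195.0° = (-0.966), so f = (1 − (-0.966))/2 = 0.983, so 98%.

98%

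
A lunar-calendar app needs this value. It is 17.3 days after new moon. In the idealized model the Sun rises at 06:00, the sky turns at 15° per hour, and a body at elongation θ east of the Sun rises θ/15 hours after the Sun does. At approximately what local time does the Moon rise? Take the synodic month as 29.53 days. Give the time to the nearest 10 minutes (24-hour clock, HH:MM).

Elongation θ = 360° × 17.3/29.53 ≈ 210.9°.
At 15° of sky rotation per hour, 210.9° corresponds to a 14.06 h lag.
06:00 + 14.060 h ≈ 20:04 → 20:00 to the nearest ten minutes.

20:00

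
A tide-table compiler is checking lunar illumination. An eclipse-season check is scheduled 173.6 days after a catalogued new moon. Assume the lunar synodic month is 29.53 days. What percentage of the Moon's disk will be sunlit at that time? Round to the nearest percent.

173.6/29.53 = 5.879 lunations, so 5 complete cycles and 25.95 d into the next.
Phase angle: θ = 360°·(25.95 d)/(29.53 d) = 316.4°.
cos 316.4° = 0.724, so f = (1 − 0.724)/2 = 0.138, so 14%.

14%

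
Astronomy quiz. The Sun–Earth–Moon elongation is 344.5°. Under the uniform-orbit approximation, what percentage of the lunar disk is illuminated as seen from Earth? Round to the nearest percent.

cos 344.5° = 0.964, so f = (1 − 0.964)/2 = 0.018, i.e. 2%.

2%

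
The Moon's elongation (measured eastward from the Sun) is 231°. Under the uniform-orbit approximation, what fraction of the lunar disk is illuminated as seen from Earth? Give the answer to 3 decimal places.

0.815

f = (1 − cos 231°)/2 = (1 − (-0.629))/2 ≈ 0.815.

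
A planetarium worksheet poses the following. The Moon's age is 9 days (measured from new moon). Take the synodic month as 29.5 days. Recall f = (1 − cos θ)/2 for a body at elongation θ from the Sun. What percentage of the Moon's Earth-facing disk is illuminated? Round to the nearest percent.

67%

Elongation θ = 360° × 9/29.5 ≈ 109.8°.
Illuminated fraction = (1 − cos 109.8°)/2 = (1 − (-0.339))/2 ≈ 0.670, so 67%.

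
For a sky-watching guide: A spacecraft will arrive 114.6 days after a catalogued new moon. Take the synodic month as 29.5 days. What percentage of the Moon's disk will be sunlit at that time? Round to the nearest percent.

13%

114.6/29.5 = 3.885 lunations, so 3 complete cycles and 26.10 d into the next.
The Moon has covered 26.10/29.5 of its cycle, so θ ≈ 360° × 26.10/29.5 = 318.5°.
With cos θ = 0.749, the lit fraction is (1 − 0.749)/2 ≈ 0.125, so 13%.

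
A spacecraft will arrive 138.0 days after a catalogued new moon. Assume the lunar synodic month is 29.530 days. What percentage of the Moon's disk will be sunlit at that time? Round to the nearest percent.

138.0/29.530 = 4.673 lunations, so 4 complete cycles and 19.88 d into the next.
The Moon has covered 19.88/29.530 of its cycle, so θ ≈ 360° × 19.88/29.530 = 242.4°.
cos 242.4° = (-0.464), so f = (1 − (-0.464))/2 = 0.732, so 73%.

73%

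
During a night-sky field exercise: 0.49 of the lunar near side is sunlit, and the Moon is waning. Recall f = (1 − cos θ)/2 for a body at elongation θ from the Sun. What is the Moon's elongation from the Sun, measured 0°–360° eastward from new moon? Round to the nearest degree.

271°

cos θ = 1 − 2f = 0.020, giving a principal value of 88.9°.
Waning ⇒ past full, so θ = 360° − 88.9° = 271.1°.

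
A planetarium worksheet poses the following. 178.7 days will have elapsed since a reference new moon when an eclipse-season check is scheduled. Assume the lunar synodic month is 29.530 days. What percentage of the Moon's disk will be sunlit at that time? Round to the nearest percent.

3%

Reduce mod P: 178.7 − 6×29.530 = 1.52 d into the current lunation.
Elongation θ = 360° × 1.52/29.530 ≈ 18.5°.
Illuminated fraction = (1 − cos 18.5°)/2 = (1 − 0.948)/2 ≈ 0.026, so 3%.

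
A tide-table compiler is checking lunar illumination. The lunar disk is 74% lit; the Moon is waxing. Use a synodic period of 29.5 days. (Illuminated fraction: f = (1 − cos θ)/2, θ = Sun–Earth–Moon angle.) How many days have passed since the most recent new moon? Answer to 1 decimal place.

Invert f = (1 − cos θ)/2 to get cos θ = 1 − 2(0.74) = -0.480, hence θ₀ = arccos -0.480 = 118.7°.
Before full moon the principal value applies: θ = 118.7°.
That fraction of the synodic month is 118.7/360 × 29.5 d ≈ 9.73 d.

9.7 days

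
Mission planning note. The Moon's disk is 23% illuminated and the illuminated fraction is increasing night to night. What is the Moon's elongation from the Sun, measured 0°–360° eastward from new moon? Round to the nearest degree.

From f = (1 − cos θ)/2: cos θ = 1 − 2×0.23 = 0.540; arccos → 57.3°.
The Moon is waxing (0°–180°), so θ = 57.3° directly.

57°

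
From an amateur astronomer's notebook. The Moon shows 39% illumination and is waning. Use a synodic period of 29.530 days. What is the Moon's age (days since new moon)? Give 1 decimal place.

From f = (1 − cos θ)/2: cos θ = 1 − 2×0.39 = 0.220; arccos → 77.3°.
Since the Moon is past full (waning), take the reflex angle: θ = 360° − 77.3° = 282.7°.
Age = 29.530 × 282.7°/360° ≈ 23.19 days.

23.2 days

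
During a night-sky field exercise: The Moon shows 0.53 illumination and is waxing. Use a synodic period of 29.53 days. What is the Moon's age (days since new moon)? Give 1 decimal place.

7.7 days

cos θ = 1 − 2f = -0.060, giving a principal value of 93.4°.
Before full moon the principal value applies: θ = 93.4°.
At 360°/29.53 d per day, 93.4° corresponds to 7.66 days.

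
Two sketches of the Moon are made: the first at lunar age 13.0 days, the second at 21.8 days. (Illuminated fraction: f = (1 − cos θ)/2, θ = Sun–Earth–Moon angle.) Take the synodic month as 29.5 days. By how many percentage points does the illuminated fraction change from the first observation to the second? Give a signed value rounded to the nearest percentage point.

-43 percentage points

First observation: θ = 360°·13.0/29.5 = 158.6°, so f = 0.966.
Second observation: θ = 266.0°, f = 0.535.
Δf = 0.535 − 0.966 = -0.431, i.e. -43 pp.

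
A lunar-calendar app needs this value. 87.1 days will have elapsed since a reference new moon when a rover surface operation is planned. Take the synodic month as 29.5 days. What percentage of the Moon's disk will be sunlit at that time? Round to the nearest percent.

87.1 d spans 2 complete synodic months (2 × 29.5 = 59.00 d) plus 28.10 d.
The Moon has covered 28.10/29.5 of its cycle, so θ ≈ 360° × 28.10/29.5 = 342.9°.
Illuminated fraction = (1 − cos 342.9°)/2 = (1 − 0.956)/2 ≈ 0.022, so 2%.

2%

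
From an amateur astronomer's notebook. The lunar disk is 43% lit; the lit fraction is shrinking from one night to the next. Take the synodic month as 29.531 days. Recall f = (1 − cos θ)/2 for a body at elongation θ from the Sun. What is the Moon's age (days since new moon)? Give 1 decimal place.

cos θ = 1 − 2f = 0.140, giving a principal value of 82.0°.
Waning ⇒ past full, so θ = 360° − 82.0° = 278.0°.
At 360°/29.531 d per day, 278.0° corresponds to 22.81 days.

22.8 days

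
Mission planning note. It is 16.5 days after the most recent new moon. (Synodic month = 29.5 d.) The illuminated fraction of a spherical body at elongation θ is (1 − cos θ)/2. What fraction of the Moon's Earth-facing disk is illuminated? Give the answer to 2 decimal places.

Phase angle: θ = 360°·(16.5 d)/(29.5 d) = 201.4°.
With cos θ = (-0.931), the lit fraction is (1 − (-0.931))/2 ≈ 0.966.

0.97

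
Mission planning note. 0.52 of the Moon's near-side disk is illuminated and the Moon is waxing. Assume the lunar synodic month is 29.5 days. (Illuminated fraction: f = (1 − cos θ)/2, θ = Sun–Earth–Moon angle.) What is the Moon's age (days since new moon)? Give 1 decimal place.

7.6 days

cos θ = 1 − 2f = -0.040, giving a principal value of 92.3°.
Before full moon the principal value applies: θ = 92.3°.
At 360°/29.5 d per day, 92.3° corresponds to 7.56 days.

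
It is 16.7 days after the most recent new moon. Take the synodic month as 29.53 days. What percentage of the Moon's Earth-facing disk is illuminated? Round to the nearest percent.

The Moon has covered 16.7/29.53 of its cycle, so θ ≈ 360° × 16.7/29.53 = 203.6°.
cos 203.6° = (-0.916), so f = (1 − (-0.916))/2 = 0.958, so 96%.

96%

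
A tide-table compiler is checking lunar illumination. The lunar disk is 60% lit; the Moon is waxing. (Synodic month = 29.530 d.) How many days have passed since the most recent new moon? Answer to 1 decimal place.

8.3 days

cos θ = 1 − 2f = -0.200, giving a principal value of 101.5°.
The Moon is waxing (0°–180°), so θ = 101.5° directly.
That fraction of the synodic month is 101.5/360 × 29.530 d ≈ 8.33 d.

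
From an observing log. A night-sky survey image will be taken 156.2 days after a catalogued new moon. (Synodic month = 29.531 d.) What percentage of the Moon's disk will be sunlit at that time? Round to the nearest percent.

62%

156.2 d spans 5 complete synodic months (5 × 29.531 = 147.66 d) plus 8.54 d.
Elongation θ = 360° × 8.54/29.531 ≈ 104.2°.
cos 104.2° = (-0.245), so f = (1 − (-0.245))/2 = 0.622, so 62%.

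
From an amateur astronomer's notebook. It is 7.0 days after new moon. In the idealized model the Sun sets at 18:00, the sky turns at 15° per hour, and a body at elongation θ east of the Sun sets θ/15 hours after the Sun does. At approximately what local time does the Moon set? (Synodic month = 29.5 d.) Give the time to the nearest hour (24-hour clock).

The Moon has covered 7.0/29.5 of its cycle, so θ ≈ 360° × 7.0/29.5 = 85.4°.
Delay after the Sun = 85.4° / (15°/h) ≈ 5.69 h.
18:00 + 5.69 h ≈ 23:42 → 00:00 to the nearest hour.

00:00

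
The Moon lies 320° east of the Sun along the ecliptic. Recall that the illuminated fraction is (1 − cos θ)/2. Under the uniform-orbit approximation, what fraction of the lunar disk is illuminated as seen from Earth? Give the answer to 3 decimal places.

0.117

Half-versine of 320°: (1 − 0.766)/2 = 0.117.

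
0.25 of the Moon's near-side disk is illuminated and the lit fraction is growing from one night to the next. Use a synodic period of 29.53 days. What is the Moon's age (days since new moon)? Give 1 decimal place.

4.9 days

From f = (1 − cos θ)/2: cos θ = 1 − 2×0.25 = 0.500; arccos → 60.0°.
The Moon is waxing (0°–180°), so θ = 60.0° directly.
Age = 29.53 × 60.0°/360° ≈ 4.92 days.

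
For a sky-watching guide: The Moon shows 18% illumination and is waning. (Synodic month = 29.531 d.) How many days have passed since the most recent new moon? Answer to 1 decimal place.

25.4 days

Invert f = (1 − cos θ)/2 to get cos θ = 1 − 2(0.18) = 0.640, hence θ₀ = arccos 0.640 = 50.2°.
A waning Moon lies in 180°–360°, so θ = 360° − 50.2° = 309.8°.
At 360°/29.531 d per day, 309.8° corresponds to 25.41 days.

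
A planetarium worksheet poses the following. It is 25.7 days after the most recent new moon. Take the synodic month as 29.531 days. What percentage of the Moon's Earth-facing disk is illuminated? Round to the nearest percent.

The Moon has covered 25.7/29.531 of its cycle, so θ ≈ 360° × 25.7/29.531 = 313.3°.
cos 313.3° = 0.686, so f = (1 − 0.686)/2 = 0.157, so 16%.

16%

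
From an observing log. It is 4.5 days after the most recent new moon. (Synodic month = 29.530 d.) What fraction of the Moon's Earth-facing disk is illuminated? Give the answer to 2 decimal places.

0.21

Elongation θ = 360° × 4.5/29.530 ≈ 54.9°.
With cos θ = 0.576, the lit fraction is (1 − 0.576)/2 ≈ 0.212.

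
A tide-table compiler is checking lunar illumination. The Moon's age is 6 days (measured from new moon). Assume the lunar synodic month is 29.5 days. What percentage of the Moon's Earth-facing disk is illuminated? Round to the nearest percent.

36%

The Moon has covered 6/29.5 of its cycle, so θ ≈ 360° × 6/29.5 = 73.2°.
With cos θ = 0.289, the lit fraction is (1 − 0.289)/2 ≈ 0.356, so 36%.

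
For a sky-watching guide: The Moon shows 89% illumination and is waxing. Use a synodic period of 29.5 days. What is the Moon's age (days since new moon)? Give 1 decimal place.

From f = (1 − cos θ)/2: cos θ = 1 − 2×0.89 = -0.780; arccos → 141.3°.
Waxing ⇒ before full, so θ = 141.3°.
At 360°/29.5 d per day, 141.3° corresponds to 11.58 days.

11.6 days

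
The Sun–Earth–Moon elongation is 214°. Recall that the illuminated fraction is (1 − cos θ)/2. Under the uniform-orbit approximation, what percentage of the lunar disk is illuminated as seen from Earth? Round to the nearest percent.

91%

Half-versine of 214°: (1 − (-0.829))/2 = 0.915, i.e. 91%.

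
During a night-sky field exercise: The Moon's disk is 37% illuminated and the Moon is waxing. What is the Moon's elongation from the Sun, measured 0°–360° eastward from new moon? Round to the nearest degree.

75°

From f = (1 − cos θ)/2: cos θ = 1 − 2×0.37 = 0.260; arccos → 74.9°.
Before full moon the principal value applies: θ = 74.9°.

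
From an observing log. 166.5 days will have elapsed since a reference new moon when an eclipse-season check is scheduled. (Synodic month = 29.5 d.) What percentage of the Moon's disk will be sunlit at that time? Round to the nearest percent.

Reduce mod P: 166.5 − 5×29.5 = 19.00 d into the current lunation.
The Moon has covered 19.00/29.5 of its cycle, so θ ≈ 360° × 19.00/29.5 = 231.9°.
With cos θ = (-0.618), the lit fraction is (1 − (-0.618))/2 ≈ 0.809, so 81%.

81%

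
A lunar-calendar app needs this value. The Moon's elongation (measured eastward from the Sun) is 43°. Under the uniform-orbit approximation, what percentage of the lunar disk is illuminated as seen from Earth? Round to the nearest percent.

Half-versine of 43°: (1 − 0.731)/2 = 0.134, i.e. 13%.

13%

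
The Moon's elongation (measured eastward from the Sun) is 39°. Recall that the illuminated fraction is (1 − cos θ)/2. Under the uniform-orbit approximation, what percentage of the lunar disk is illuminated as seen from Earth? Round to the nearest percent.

11%

cos 39° = 0.777, so f = (1 − 0.777)/2 = 0.111, i.e. 11%.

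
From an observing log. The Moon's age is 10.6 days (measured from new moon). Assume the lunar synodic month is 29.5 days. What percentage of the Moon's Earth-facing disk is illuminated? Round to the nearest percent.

82%

Elongation θ = 360° × 10.6/29.5 ≈ 129.4°.
With cos θ = (-0.634), the lit fraction is (1 − (-0.634))/2 ≈ 0.817, so 82%.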